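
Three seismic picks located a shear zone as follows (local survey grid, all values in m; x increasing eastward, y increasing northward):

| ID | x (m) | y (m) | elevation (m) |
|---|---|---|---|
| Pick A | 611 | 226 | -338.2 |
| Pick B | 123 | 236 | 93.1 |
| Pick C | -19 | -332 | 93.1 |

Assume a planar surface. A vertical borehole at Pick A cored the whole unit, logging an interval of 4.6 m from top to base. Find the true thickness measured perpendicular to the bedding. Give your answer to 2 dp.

3.41 m

Two edge vectors: Pick A→Pick B = (-488, 10, 431.3), Pick A→Pick C = (-630, -558, 431.3).
Normal n = (Pick A→Pick B) × (Pick A→Pick C) = (244978.4, -61244.6, 278604).
So ∂z/∂x = −n_x/n_z = −0.87931 and ∂z/∂y = −n_y/n_z = 0.21983.
|∇z| = √(a²+b²) = 0.90637, so dip δ = arctan(0.90637) = 42.19°.
True thickness = vertical thickness × cos δ = 4.6 × cos 42.19° = 3.41 m.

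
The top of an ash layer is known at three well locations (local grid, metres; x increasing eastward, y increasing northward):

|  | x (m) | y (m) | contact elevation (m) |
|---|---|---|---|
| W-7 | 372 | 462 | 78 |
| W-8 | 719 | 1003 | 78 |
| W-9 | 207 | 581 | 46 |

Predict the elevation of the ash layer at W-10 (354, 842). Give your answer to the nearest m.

Let the plane be z = a·x + b·y + c.
W-8−W-7: 347a + 541b = 0;  W-9−W-7: −165a + 119b = −32.
Solving gives a = 0.13260, b = −0.08505.
Then c = 78 − a·372 − b·462 = 67.97.
At (354, 842): z = 46.9 − 71.6 + 67.97 = 43.3 m.

43 m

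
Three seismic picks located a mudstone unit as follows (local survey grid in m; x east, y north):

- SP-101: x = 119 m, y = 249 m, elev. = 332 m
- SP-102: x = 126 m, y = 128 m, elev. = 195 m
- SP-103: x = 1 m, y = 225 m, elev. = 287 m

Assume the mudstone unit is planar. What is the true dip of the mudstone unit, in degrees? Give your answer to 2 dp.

Let the plane be z = a·x + b·y + c.
SP-102−SP-101: 7a − 121b = −137;  SP-103−SP-101: −118a − 24b = −45.
Solving gives a = 0.14931, b = 1.14087.
Gradient magnitude |∇z| = √(a² + b²) = √(0.02229 + 1.30158) = 1.15060.
True dip = arctan(1.15060) = 49.01°, dipping toward S (azimuth ≈ 187°).

49.01°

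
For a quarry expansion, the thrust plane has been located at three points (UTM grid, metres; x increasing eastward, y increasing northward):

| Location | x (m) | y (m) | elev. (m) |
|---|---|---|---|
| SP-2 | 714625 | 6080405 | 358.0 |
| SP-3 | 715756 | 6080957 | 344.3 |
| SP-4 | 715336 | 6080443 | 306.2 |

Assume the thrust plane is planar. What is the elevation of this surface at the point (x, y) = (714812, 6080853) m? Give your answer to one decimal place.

Let the plane be z = a·x + b·y + c.
SP-3−SP-2: 1131a + 552b = −13.7;  SP-4−SP-2: 711a + 38b = −51.8.
Solving gives a = −0.080324698, b = 0.139759481.
Then c = 358 − a·714625 − b·6080405 = −792034.21.
At (714812, 6080853): z = −57417.1 + 849856.9 − 792034.21 = 405.6 m.

405.6 m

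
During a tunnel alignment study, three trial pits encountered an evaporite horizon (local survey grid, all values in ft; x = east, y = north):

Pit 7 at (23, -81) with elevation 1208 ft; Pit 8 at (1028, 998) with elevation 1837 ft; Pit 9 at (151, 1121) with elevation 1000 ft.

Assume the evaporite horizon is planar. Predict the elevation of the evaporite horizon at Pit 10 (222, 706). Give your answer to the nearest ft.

1177 ft

Two edge vectors: Pit 7→Pit 8 = (1005, 1079, 629), Pit 7→Pit 9 = (128, 1202, -208).
Normal n = (Pit 7→Pit 8) × (Pit 7→Pit 9) = (-980490, 289552, 1069898).
So ∂z/∂x = −n_x/n_z = 0.91643 and ∂z/∂y = −n_y/n_z = −0.27064.
Intercept c from Pit 7: 1208 − 21.08 − 21.92 = 1165.00.
At (222, 706): z = 203.4 − 191.1 + 1165.00 = 1177.4 ft.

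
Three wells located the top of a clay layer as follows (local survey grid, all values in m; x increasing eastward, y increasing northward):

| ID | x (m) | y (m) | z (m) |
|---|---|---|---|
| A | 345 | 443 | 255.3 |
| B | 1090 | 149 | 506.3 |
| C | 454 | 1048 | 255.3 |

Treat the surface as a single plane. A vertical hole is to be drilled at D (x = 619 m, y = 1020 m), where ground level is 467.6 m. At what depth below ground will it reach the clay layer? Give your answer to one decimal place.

Two edge vectors: A→B = (745, -294, 251), A→C = (109, 605, 0).
Normal n = (A→B) × (A→C) = (-151855, 27359, 482771).
So ∂z/∂x = −n_x/n_z = 0.314549 and ∂z/∂y = −n_y/n_z = −0.056671.
Intercept c from A: 255.3 − 108.52 + 25.11 = 171.89.
At (619, 1020): z_contact = 194.71 − 57.80 + 171.89 = 308.79 m.
Depth below ground = 467.6 − 308.79 = 158.8 m.

158.8 m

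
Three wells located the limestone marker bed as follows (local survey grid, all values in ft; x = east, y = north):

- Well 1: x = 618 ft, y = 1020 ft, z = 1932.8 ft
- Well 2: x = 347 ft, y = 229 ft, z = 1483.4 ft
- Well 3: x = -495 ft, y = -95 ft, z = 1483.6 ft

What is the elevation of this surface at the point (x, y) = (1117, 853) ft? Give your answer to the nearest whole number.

1698 ft

Let the plane be z = a·x + b·y + c.
Well 2−Well 1: −271a − 791b = −449.4;  Well 3−Well 1: −1113a − 1115b = −449.2.
Solving gives a = −0.25209, b = 0.65451.
Then c = 1932.8 − a·618 − b·1020 = 1420.99.
At (1117, 853): z = −281.6 + 558.3 + 1420.99 = 1697.7 ft.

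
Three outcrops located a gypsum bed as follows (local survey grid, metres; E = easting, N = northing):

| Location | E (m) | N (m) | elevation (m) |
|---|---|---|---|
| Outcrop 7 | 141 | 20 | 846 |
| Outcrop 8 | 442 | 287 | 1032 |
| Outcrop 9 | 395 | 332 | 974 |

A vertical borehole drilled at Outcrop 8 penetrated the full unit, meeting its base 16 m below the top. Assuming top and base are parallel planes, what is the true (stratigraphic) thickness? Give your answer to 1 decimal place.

11.5 m

Two edge vectors: Outcrop 7→Outcrop 8 = (301, 267, 186), Outcrop 7→Outcrop 9 = (254, 312, 128).
Normal n = (Outcrop 7→Outcrop 8) × (Outcrop 7→Outcrop 9) = (-23856, 8716, 26094).
So ∂z/∂E = −n_x/n_z = 0.91423 and ∂z/∂N = −n_y/n_z = −0.33402.
|∇z| = √(a²+b²) = 0.97334, so dip δ = arctan(0.97334) = 44.23°.
True thickness = vertical thickness × cos δ = 16 × cos 44.23° = 11.5 m.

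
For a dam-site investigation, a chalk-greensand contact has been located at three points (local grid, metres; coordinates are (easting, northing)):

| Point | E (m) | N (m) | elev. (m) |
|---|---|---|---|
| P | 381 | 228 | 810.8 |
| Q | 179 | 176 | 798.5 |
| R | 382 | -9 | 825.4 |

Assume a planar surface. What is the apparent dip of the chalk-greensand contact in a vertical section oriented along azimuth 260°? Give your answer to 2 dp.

Let the plane be z = a·E + b·N + c.
Q−P: −202a − 52b = −12.3;  R−P: 1a − 237b = 14.6.
Solving gives a = 0.07667, b = −0.06128.
Unit vector along 260° is (sin 260°, cos 260°) = (-0.9848, -0.1736).
Slope in that direction = a·(-0.9848) + b·(-0.1736) = −0.06486.
Apparent dip = arctan|0.06486| = 3.71° (true dip is 5.6°, so apparent ≤ true as expected).

3.71°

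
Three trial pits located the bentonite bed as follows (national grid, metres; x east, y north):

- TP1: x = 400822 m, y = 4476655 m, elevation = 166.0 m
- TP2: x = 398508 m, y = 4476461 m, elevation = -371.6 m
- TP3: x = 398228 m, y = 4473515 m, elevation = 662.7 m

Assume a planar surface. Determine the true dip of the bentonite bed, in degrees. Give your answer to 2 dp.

Two edge vectors: TP1→TP2 = (-2314, -194, -537.6), TP1→TP3 = (-2594, -3140, 496.7).
Normal n = (TP1→TP2) × (TP1→TP3) = (-1784423.8, 2543898.2, 6762724).
So ∂z/∂x = −n_x/n_z = 0.26386 and ∂z/∂y = −n_y/n_z = −0.37616.
Gradient magnitude |∇z| = √(a² + b²) = √(0.06962 + 0.14150) = 0.45948.
True dip = arctan(0.45948) = 24.68°, dipping toward NW (azimuth ≈ 325°).

24.68°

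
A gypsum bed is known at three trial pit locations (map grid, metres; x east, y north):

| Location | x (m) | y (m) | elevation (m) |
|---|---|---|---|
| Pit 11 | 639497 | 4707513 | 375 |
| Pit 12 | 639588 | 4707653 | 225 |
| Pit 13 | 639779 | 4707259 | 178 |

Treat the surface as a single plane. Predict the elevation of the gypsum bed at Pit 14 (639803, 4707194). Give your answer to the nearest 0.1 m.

178.1 m

Two edge vectors: Pit 11→Pit 12 = (91, 140, -150), Pit 11→Pit 13 = (282, -254, -197).
Normal n = (Pit 11→Pit 12) × (Pit 11→Pit 13) = (-65680, -24373, -62594).
So ∂z/∂x = −n_x/n_z = −1.049301850 and ∂z/∂y = −n_y/n_z = −0.389382369.
Intercept c from Pit 11: 375 + 671025.39 + 1833022.56 = 2504422.95.
At (639803, 4707194): z = −671346.5 − 1832898.4 + 2504422.95 = 178.1 m.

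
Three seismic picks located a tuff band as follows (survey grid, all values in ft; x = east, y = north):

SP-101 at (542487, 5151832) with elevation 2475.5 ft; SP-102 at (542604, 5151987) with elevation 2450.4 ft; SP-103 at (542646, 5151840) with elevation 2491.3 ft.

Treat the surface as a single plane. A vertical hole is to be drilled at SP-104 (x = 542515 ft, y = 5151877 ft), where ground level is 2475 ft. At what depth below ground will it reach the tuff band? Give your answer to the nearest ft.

Let the plane be z = a·x + b·y + c.
SP-102−SP-101: 117a + 155b = −25.1;  SP-103−SP-101: 159a + 8b = 15.8.
Solving gives a = 0.11176347, b = −0.24629887.
Then c = 2475.5 − a·542487 − b·5151832 = 1210735.69.
At (542515, 5151877): z_contact = 60633.4 − 1268901.5 + 1210735.69 = 2467.5 ft.
Depth below ground = 2475 − 2467.5 = 7 ft.

7 ft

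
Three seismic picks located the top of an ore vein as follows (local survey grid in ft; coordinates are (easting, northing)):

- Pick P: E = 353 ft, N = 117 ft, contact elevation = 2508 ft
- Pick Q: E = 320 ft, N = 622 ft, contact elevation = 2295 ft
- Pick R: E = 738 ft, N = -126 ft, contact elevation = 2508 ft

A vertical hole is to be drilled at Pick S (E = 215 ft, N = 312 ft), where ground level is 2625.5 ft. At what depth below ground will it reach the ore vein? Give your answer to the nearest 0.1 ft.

Two edge vectors: Pick P→Pick Q = (-33, 505, -213), Pick P→Pick R = (385, -243, 0).
Normal n = (Pick P→Pick Q) × (Pick P→Pick R) = (-51759, -82005, -186406).
So ∂z/∂E = −n_x/n_z = −0.27767 and ∂z/∂N = −n_y/n_z = −0.43993.
Intercept c from Pick P: 2508 + 98.02 + 51.47 = 2657.49.
At (215, 312): z_contact = −59.70 − 137.26 + 2657.49 = 2460.53 ft.
Depth below ground = 2625.5 − 2460.53 = 165.0 ft.

165.0 ft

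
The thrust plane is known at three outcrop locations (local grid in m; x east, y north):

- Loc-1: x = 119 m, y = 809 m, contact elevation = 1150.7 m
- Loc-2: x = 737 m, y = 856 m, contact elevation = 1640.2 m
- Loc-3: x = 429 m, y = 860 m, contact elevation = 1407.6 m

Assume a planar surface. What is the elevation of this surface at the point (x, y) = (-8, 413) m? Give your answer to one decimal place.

Two edge vectors: Loc-1→Loc-2 = (618, 47, 489.5), Loc-1→Loc-3 = (310, 51, 256.9).
Normal n = (Loc-1→Loc-2) × (Loc-1→Loc-3) = (-12890.2, -7019.2, 16948).
So ∂z/∂x = −n_x/n_z = 0.76057 and ∂z/∂y = −n_y/n_z = 0.41416.
Intercept c from Loc-1: 1150.7 − 90.51 − 335.06 = 725.14.
At (-8, 413): z = −6.1 + 171.0 + 725.14 = 890.1 m.

890.1 m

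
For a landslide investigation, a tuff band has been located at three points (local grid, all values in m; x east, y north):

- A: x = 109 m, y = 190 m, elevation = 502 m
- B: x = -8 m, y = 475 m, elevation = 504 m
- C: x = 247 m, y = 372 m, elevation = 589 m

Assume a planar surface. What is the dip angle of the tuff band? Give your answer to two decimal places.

23.67°

Let the plane be z = a·x + b·y + c.
B−A: −117a + 285b = 2;  C−A: 138a + 182b = 87.
Solving gives a = 0.40299, b = 0.17246.
Gradient magnitude |∇z| = √(a² + b²) = √(0.16240 + 0.02974) = 0.43834.
True dip = arctan(0.43834) = 23.67°, dipping toward WSW (azimuth ≈ 247°).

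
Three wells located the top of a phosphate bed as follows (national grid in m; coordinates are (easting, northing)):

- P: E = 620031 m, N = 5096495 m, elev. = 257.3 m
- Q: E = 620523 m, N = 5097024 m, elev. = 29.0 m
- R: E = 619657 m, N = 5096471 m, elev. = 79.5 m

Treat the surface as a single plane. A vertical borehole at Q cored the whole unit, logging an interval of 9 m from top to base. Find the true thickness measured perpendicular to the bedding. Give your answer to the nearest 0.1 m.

Two edge vectors: P→Q = (492, 529, -228.3), P→R = (-374, -24, -177.8).
Normal n = (P→Q) × (P→R) = (-99535.4, 172861.8, 186038).
So ∂z/∂E = −n_x/n_z = 0.53503 and ∂z/∂N = −n_y/n_z = −0.92917.
|∇z| = √(a²+b²) = 1.07220, so dip δ = arctan(1.07220) = 47.00°.
True thickness = vertical thickness × cos δ = 9 × cos 47.00° = 6.1 m.

6.1 m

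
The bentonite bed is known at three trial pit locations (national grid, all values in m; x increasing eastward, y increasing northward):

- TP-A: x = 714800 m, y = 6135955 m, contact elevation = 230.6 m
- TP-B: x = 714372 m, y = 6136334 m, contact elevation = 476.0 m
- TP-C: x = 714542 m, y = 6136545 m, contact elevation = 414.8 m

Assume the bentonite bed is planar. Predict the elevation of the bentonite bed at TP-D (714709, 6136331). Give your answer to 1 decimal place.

Two edge vectors: TP-A→TP-B = (-428, 379, 245.4), TP-A→TP-C = (-258, 590, 184.2).
Normal n = (TP-A→TP-B) × (TP-A→TP-C) = (-74974.2, 15524.4, -154738).
So ∂z/∂x = −n_x/n_z = −0.484523517 and ∂z/∂y = −n_y/n_z = 0.100327004.
Intercept c from TP-A: 230.6 + 346337.41 − 615601.98 = −269033.97.
At (714709, 6136331): z = −346293.3 + 615639.7 − 269033.97 = 312.4 m.

312.4 m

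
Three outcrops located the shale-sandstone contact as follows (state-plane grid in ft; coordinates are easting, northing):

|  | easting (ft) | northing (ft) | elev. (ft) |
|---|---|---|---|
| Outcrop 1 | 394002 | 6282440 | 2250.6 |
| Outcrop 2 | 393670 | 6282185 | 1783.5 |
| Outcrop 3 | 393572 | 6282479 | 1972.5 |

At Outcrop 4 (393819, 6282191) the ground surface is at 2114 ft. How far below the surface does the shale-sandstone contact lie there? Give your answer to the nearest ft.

Two edge vectors: Outcrop 1→Outcrop 2 = (-332, -255, -467.1), Outcrop 1→Outcrop 3 = (-430, 39, -278.1).
Normal n = (Outcrop 1→Outcrop 2) × (Outcrop 1→Outcrop 3) = (89132.4, 108523.8, -122598).
So ∂z/∂easting = −n_x/n_z = 0.72702980 and ∂z/∂northing = −n_y/n_z = 0.88520041.
Intercept c from Outcrop 1: 2250.6 − 286451.20 − 5561218.47 = −5845419.07.
At (393819, 6282191): z_contact = 286318.2 + 5560998.1 − 5845419.07 = 1897.1 ft.
Depth below ground = 2114 − 1897.1 = 217 ft.

217 ft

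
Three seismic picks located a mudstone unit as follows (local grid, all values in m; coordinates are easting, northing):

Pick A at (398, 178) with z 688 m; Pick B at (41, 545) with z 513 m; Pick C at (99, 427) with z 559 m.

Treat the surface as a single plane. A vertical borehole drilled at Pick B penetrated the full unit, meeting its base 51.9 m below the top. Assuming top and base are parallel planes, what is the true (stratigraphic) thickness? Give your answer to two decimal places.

Let the plane be z = a·easting + b·northing + c.
Pick B−Pick A: −357a + 367b = −175;  Pick C−Pick A: −299a + 249b = −129.
Solving gives a = 0.18081, b = −0.30096.
|∇z| = √(a²+b²) = 0.35109, so dip δ = arctan(0.35109) = 19.35°.
True thickness = vertical thickness × cos δ = 51.9 × cos 19.35° = 48.97 m.

48.97 m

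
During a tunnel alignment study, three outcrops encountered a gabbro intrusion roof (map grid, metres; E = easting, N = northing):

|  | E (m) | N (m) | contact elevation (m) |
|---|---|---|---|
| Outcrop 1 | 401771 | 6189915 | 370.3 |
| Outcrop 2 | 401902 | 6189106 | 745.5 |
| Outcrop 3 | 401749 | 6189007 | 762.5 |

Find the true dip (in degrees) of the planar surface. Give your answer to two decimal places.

Let the plane be z = a·E + b·N + c.
Outcrop 2−Outcrop 1: 131a − 809b = 375.2;  Outcrop 3−Outcrop 1: −22a − 908b = 392.2.
Solving gives a = 0.17106, b = −0.43608.
Gradient magnitude |∇z| = √(a² + b²) = √(0.02926 + 0.19017) = 0.46843.
True dip = arctan(0.46843) = 25.10°, dipping toward NNW (azimuth ≈ 339°).

25.10°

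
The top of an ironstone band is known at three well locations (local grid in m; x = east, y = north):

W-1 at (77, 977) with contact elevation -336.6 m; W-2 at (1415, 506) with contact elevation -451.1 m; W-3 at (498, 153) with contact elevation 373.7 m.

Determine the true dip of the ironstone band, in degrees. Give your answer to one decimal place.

Two edge vectors: W-1→W-2 = (1338, -471, -114.5), W-1→W-3 = (421, -824, 710.3).
Normal n = (W-1→W-2) × (W-1→W-3) = (-428899.3, -998585.9, -904221).
So ∂z/∂x = −n_x/n_z = −0.47433 and ∂z/∂y = −n_y/n_z = −1.10436.
Gradient magnitude |∇z| = √(a² + b²) = √(0.22499 + 1.21961) = 1.20192.
True dip = arctan(1.20192) = 50.2°, dipping toward NNE (azimuth ≈ 023°).

50.2°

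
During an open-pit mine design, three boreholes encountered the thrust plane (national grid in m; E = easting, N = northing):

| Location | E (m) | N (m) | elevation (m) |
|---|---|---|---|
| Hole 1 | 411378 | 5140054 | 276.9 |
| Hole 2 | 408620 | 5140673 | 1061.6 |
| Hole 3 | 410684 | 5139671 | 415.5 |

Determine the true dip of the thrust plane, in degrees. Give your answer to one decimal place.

15.7°

Two edge vectors: Hole 1→Hole 2 = (-2758, 619, 784.7), Hole 1→Hole 3 = (-694, -383, 138.6).
Normal n = (Hole 1→Hole 2) × (Hole 1→Hole 3) = (386333.5, -162323, 1485900).
So ∂z/∂E = −n_x/n_z = −0.26000 and ∂z/∂N = −n_y/n_z = 0.10924.
Gradient magnitude |∇z| = √(a² + b²) = √(0.06760 + 0.01193) = 0.28202.
True dip = arctan(0.28202) = 15.7°, dipping toward ESE (azimuth ≈ 113°).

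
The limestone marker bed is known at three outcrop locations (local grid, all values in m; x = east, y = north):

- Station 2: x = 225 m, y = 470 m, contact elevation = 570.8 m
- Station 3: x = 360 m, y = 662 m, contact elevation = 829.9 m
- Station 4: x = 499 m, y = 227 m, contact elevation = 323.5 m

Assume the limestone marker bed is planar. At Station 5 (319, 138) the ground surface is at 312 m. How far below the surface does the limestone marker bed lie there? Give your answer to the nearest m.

Let the plane be z = a·x + b·y + c.
Station 3−Station 2: 135a + 192b = 259.1;  Station 4−Station 2: 274a − 243b = −247.3.
Solving gives a = 0.18123, b = 1.22205.
Then c = 570.8 − a·225 − b·470 = −44.34.
At (319, 138): z_contact = 57.8 + 168.6 − 44.34 = 182.1 m.
Depth below ground = 312 − 182.1 = 130 m.

130 m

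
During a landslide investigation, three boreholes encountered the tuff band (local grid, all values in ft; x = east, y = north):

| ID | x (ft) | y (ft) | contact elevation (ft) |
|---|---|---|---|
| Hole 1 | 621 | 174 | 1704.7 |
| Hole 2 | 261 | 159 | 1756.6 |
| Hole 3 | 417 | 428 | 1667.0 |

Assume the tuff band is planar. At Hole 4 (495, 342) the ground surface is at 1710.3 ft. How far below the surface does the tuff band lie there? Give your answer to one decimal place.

31.7 ft

Let the plane be z = a·x + b·y + c.
Hole 2−Hole 1: −360a − 15b = 51.9;  Hole 3−Hole 1: −204a + 254b = −37.7.
Solving gives a = −0.13351, b = −0.25566.
Then c = 1704.7 − a·621 − b·174 = 1832.10.
At (495, 342): z_contact = −66.09 − 87.43 + 1832.10 = 1678.57 ft.
Depth below ground = 1710.3 − 1678.57 = 31.7 ft.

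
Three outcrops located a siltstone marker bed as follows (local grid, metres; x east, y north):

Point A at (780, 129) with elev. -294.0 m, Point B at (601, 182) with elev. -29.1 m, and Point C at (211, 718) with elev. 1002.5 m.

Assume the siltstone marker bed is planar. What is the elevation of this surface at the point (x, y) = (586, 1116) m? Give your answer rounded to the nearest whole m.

998 m

Two edge vectors: Point A→Point B = (-179, 53, 264.9), Point A→Point C = (-569, 589, 1296.5).
Normal n = (Point A→Point B) × (Point A→Point C) = (-87311.6, 81345.4, -75274).
So ∂z/∂x = −n_x/n_z = −1.15992 and ∂z/∂y = −n_y/n_z = 1.08066.
Intercept c from Point A: -294 + 904.74 − 139.40 = 471.33.
At (586, 1116): z = −679.7 + 1206.0 + 471.33 = 997.6 m.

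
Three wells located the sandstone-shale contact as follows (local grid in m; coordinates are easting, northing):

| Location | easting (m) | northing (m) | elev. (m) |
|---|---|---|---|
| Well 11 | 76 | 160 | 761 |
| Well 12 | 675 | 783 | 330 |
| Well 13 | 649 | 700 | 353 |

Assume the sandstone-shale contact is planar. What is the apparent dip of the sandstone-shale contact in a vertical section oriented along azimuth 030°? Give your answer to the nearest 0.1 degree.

21.1°

Two edge vectors: Well 11→Well 12 = (599, 623, -431), Well 11→Well 13 = (573, 540, -408).
Normal n = (Well 11→Well 12) × (Well 11→Well 13) = (-21444, -2571, -33519).
So ∂z/∂easting = −n_x/n_z = −0.63976 and ∂z/∂northing = −n_y/n_z = −0.07670.
Unit vector along 030° is (sin 30°, cos 30°) = (0.5000, 0.8660).
Slope in that direction = a·(0.5000) + b·(0.8660) = −0.38630.
Apparent dip = arctan|0.38630| = 21.1° (true dip is 32.8°, so apparent ≤ true as expected).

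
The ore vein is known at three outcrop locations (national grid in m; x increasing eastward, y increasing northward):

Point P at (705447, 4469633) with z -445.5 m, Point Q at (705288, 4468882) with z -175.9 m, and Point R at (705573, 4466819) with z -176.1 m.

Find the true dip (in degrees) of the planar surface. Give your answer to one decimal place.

Let the plane be z = a·x + b·y + c.
Point Q−Point P: −159a − 751b = 269.6;  Point R−Point P: 126a − 2814b = 269.4.
Solving gives a = −1.02635, b = −0.14169.
Gradient magnitude |∇z| = √(a² + b²) = √(1.05339 + 0.02008) = 1.03608.
True dip = arctan(1.03608) = 46.0°, dipping toward E (azimuth ≈ 082°).

46.0°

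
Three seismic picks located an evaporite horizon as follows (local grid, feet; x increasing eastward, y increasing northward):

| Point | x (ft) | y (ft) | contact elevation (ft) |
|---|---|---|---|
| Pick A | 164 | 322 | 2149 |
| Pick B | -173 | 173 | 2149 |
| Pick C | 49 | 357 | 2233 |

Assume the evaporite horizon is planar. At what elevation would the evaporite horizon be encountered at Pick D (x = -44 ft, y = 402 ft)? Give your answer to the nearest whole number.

2317 ft

Let the plane be z = a·x + b·y + c.
Pick B−Pick A: −337a − 149b = 0;  Pick C−Pick A: −115a + 35b = 84.
Solving gives a = −0.43263, b = 0.97850.
Then c = 2149 − a·164 − b·322 = 1904.87.
At (-44, 402): z = 19.0 + 393.4 + 1904.87 = 2317.3 ft.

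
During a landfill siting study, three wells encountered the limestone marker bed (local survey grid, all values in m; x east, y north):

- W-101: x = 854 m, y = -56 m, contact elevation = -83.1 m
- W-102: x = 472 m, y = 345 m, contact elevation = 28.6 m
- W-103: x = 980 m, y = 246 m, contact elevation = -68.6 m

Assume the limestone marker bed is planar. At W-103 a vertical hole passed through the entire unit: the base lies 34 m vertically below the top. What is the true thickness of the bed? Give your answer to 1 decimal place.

33.3 m

Let the plane be z = a·x + b·y + c.
W-102−W-101: −382a + 401b = 111.7;  W-103−W-101: 126a + 302b = 14.5.
Solving gives a = −0.16830, b = 0.11823.
|∇z| = √(a²+b²) = 0.20568, so dip δ = arctan(0.20568) = 11.62°.
True thickness = vertical thickness × cos δ = 34 × cos 11.62° = 33.3 m.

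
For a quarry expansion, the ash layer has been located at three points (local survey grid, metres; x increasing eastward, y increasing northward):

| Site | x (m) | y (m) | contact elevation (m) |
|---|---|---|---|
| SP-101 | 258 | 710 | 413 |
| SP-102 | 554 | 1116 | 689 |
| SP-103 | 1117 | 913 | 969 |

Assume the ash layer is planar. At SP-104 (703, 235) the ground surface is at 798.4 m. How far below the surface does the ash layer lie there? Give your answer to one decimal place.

Two edge vectors: SP-101→SP-102 = (296, 406, 276), SP-101→SP-103 = (859, 203, 556).
Normal n = (SP-101→SP-102) × (SP-101→SP-103) = (169708, 72508, -288666).
So ∂z/∂x = −n_x/n_z = 0.587904 and ∂z/∂y = −n_y/n_z = 0.251183.
Intercept c from SP-101: 413 − 151.68 − 178.34 = 82.98.
At (703, 235): z_contact = 413.30 + 59.03 + 82.98 = 555.31 m.
Depth below ground = 798.4 − 555.31 = 243.1 m.

243.1 m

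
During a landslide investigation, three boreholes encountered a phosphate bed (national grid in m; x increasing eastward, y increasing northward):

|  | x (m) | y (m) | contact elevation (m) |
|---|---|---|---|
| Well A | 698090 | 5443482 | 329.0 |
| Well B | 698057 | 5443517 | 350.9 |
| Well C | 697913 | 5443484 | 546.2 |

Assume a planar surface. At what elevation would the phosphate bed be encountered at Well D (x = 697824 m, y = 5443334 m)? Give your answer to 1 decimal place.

736.5 m

Let the plane be z = a·x + b·y + c.
Well B−Well A: −33a + 35b = 21.9;  Well C−Well A: −177a + 2b = 217.2.
Solving gives a = −1.233186490, b = −0.537004405.
Then c = 329 − a·698090 − b·5443482 = 3784377.97.
At (697824, 5443334): z = −860547.1 − 2923094.3 + 3784377.97 = 736.5 m.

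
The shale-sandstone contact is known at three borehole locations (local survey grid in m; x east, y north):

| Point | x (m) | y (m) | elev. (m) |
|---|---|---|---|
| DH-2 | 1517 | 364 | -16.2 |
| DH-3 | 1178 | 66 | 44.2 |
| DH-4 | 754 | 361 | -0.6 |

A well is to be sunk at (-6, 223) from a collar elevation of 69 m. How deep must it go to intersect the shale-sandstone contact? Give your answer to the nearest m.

30 m

Two edge vectors: DH-2→DH-3 = (-339, -298, 60.4), DH-2→DH-4 = (-763, -3, 15.6).
Normal n = (DH-2→DH-3) × (DH-2→DH-4) = (-4467.6, -40796.8, -226357).
So ∂z/∂x = −n_x/n_z = −0.01974 and ∂z/∂y = −n_y/n_z = −0.18023.
Intercept c from DH-2: -16.2 + 29.94 + 65.60 = 79.35.
At (-6, 223): z_contact = 0.1 − 40.2 + 79.35 = 39.3 m.
Depth below ground = 69 − 39.3 = 30 m.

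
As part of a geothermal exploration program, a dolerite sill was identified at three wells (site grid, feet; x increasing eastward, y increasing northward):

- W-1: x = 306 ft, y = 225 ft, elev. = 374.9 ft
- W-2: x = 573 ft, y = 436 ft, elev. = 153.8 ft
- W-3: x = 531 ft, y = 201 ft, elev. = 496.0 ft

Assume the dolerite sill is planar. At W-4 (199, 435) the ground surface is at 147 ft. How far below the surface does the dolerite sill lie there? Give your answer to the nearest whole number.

132 ft

Two edge vectors: W-1→W-2 = (267, 211, -221.1), W-1→W-3 = (225, -24, 121.1).
Normal n = (W-1→W-2) × (W-1→W-3) = (20245.7, -82081.2, -53883).
So ∂z/∂x = −n_x/n_z = 0.37573 and ∂z/∂y = −n_y/n_z = −1.52332.
Intercept c from W-1: 374.9 − 114.97 + 342.75 = 602.67.
At (199, 435): z_contact = 74.8 − 662.6 + 602.67 = 14.8 ft.
Depth below ground = 147 − 14.8 = 132 ft.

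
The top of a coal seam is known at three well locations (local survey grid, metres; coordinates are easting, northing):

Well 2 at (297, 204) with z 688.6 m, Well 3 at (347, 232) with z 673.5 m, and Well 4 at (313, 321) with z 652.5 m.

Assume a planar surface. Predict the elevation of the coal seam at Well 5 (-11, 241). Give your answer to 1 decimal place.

721.0 m

Let the plane be z = a·easting + b·northing + c.
Well 3−Well 2: 50a + 28b = −15.1;  Well 4−Well 2: 16a + 117b = −36.1.
Solving gives a = −0.13993, b = −0.28941.
Then c = 688.6 − a·297 − b·204 = 789.20.
At (-11, 241): z = 1.5 − 69.7 + 789.20 = 721.0 m.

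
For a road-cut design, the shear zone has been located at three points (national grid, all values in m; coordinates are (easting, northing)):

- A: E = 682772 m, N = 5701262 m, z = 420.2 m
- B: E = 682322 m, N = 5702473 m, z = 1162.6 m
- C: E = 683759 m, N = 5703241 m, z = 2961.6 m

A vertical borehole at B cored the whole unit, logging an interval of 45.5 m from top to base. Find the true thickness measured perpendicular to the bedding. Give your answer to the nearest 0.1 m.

Let the plane be z = a·E + b·N + c.
B−A: −450a + 1211b = 742.4;  C−A: 987a + 1979b = 2541.4.
Solving gives a = 0.77113, b = 0.89959.
|∇z| = √(a²+b²) = 1.18487, so dip δ = arctan(1.18487) = 49.84°.
True thickness = vertical thickness × cos δ = 45.5 × cos 49.84° = 29.3 m.

29.3 m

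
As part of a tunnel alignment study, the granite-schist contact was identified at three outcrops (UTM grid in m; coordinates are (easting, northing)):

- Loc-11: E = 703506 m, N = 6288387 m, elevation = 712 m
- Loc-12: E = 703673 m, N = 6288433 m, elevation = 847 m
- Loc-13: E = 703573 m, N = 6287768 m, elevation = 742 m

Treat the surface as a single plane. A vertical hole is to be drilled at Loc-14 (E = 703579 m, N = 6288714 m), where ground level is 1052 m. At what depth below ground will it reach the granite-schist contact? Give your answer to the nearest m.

Two edge vectors: Loc-11→Loc-12 = (167, 46, 135), Loc-11→Loc-13 = (67, -619, 30).
Normal n = (Loc-11→Loc-12) × (Loc-11→Loc-13) = (84945, 4035, -106455).
So ∂z/∂E = −n_x/n_z = 0.79794279 and ∂z/∂N = −n_y/n_z = 0.03790334.
Intercept c from Loc-11: 712 − 561357.54 − 238350.87 = −798996.41.
At (703579, 6288714): z_contact = 561415.8 + 238363.3 − 798996.41 = 782.6 m.
Depth below ground = 1052 − 782.6 = 269 m.

269 m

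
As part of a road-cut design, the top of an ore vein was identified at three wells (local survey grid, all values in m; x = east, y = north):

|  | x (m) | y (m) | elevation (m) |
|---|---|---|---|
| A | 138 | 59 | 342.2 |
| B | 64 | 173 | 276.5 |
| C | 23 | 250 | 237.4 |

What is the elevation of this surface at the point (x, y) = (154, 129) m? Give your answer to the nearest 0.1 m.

Two edge vectors: A→B = (-74, 114, -65.7), A→C = (-115, 191, -104.8).
Normal n = (A→B) × (A→C) = (601.5, -199.7, -1024).
So ∂z/∂x = −n_x/n_z = 0.58740 and ∂z/∂y = −n_y/n_z = −0.19502.
Intercept c from A: 342.2 − 81.06 + 11.51 = 272.64.
At (154, 129): z = 90.5 − 25.2 + 272.64 = 337.9 m.

337.9 m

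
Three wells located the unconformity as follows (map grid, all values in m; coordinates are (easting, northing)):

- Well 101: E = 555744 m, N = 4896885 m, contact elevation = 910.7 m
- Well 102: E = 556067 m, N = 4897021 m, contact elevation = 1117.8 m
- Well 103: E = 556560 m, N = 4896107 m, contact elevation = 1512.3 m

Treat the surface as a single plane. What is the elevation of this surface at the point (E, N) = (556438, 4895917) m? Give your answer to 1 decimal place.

Let the plane be z = a·E + b·N + c.
Well 102−Well 101: 323a + 136b = 207.1;  Well 103−Well 101: 816a − 778b = 601.6.
Solving gives a = 0.670608662, b = −0.069901455.
Then c = 910.7 − a·555744 − b·4896885 = −29476.66.
At (556438, 4895917): z = 373152.1 − 342231.7 − 29476.66 = 1443.8 m.

1443.8 m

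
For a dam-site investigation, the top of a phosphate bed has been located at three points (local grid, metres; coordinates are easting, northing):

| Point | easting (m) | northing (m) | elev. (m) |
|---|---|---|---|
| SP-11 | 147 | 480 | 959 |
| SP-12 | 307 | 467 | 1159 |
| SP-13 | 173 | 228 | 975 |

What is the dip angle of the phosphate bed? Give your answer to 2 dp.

Two edge vectors: SP-11→SP-12 = (160, -13, 200), SP-11→SP-13 = (26, -252, 16).
Normal n = (SP-11→SP-12) × (SP-11→SP-13) = (50192, 2640, -39982).
So ∂z/∂easting = −n_x/n_z = 1.25536 and ∂z/∂northing = −n_y/n_z = 0.06603.
Gradient magnitude |∇z| = √(a² + b²) = √(1.57594 + 0.00436) = 1.25710.
True dip = arctan(1.25710) = 51.50°, dipping toward W (azimuth ≈ 267°).

51.50°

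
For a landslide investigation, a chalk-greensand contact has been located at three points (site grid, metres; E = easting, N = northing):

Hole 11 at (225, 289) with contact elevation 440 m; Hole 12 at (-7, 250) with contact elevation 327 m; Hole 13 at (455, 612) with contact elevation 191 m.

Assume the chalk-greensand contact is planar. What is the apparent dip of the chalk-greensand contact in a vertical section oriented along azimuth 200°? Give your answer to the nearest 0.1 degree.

43.6°

Two edge vectors: Hole 11→Hole 12 = (-232, -39, -113), Hole 11→Hole 13 = (230, 323, -249).
Normal n = (Hole 11→Hole 12) × (Hole 11→Hole 13) = (46210, -83758, -65966).
So ∂z/∂E = −n_x/n_z = 0.70051 and ∂z/∂N = −n_y/n_z = −1.26971.
Unit vector along 200° is (sin 200°, cos 200°) = (-0.3420, -0.9397).
Slope in that direction = a·(-0.3420) + b·(-0.9397) = 0.95355.
Apparent dip = arctan|0.95355| = 43.6° (true dip is 55.4°, so apparent ≤ true as expected).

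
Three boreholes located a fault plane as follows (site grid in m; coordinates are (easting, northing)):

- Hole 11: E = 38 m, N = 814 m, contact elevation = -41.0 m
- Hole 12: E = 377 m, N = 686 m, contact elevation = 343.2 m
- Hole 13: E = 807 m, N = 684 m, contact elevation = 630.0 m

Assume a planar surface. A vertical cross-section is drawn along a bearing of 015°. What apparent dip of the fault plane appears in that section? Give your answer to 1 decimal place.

46.0°

Let the plane be z = a·E + b·N + c.
Hole 12−Hole 11: 339a − 128b = 384.2;  Hole 13−Hole 11: 769a − 130b = 671.
Solving gives a = 0.66116, b = −1.25052.
Unit vector along 015° is (sin 15°, cos 15°) = (0.2588, 0.9659).
Slope in that direction = a·(0.2588) + b·(0.9659) = −1.03679.
Apparent dip = arctan|1.03679| = 46.0° (true dip is 54.7°, so apparent ≤ true as expected).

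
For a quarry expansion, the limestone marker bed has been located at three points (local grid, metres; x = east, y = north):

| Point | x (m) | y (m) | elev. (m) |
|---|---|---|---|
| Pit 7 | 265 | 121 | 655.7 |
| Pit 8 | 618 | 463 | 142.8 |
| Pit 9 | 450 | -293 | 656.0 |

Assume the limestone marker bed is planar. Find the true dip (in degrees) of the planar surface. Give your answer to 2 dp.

Let the plane be z = a·x + b·y + c.
Pit 8−Pit 7: 353a + 342b = −512.9;  Pit 9−Pit 7: 185a − 414b = 0.3.
Solving gives a = −1.01349, b = −0.45361.
Gradient magnitude |∇z| = √(a² + b²) = √(1.02717 + 0.20577) = 1.11038.
True dip = arctan(1.11038) = 47.99°, dipping toward ENE (azimuth ≈ 066°).

47.99°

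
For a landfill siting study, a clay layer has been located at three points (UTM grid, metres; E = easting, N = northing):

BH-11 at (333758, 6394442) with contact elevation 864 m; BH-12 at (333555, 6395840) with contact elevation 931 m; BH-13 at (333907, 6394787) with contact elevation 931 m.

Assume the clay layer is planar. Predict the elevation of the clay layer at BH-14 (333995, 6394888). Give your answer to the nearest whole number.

962 m

Two edge vectors: BH-11→BH-12 = (-203, 1398, 67), BH-11→BH-13 = (149, 345, 67).
Normal n = (BH-11→BH-12) × (BH-11→BH-13) = (70551, 23584, -278337).
So ∂z/∂E = −n_x/n_z = 0.25347331 and ∂z/∂N = −n_y/n_z = 0.08473182.
Intercept c from BH-11: 864 − 84598.74 − 541812.70 = −625547.44.
At (333995, 6394888): z = 84658.8 + 541850.5 − 625547.44 = 961.9 m.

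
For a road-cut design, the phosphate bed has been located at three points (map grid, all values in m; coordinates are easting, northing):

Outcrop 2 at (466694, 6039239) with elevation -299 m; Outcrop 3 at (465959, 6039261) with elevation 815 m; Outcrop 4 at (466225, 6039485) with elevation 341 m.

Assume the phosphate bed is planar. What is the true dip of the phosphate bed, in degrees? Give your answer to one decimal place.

Two edge vectors: Outcrop 2→Outcrop 3 = (-735, 22, 1114), Outcrop 2→Outcrop 4 = (-469, 246, 640).
Normal n = (Outcrop 2→Outcrop 3) × (Outcrop 2→Outcrop 4) = (-259964, -52066, -170492).
So ∂z/∂easting = −n_x/n_z = −1.52479 and ∂z/∂northing = −n_y/n_z = −0.30539.
Gradient magnitude |∇z| = √(a² + b²) = √(2.32498 + 0.09326) = 1.55507.
True dip = arctan(1.55507) = 57.3°, dipping toward ENE (azimuth ≈ 079°).

57.3°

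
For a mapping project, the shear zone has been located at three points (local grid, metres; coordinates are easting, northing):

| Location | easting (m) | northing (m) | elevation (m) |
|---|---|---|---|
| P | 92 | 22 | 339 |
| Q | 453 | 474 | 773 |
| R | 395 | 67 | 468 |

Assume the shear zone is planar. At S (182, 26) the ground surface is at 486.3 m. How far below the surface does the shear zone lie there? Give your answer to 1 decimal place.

115.6 m

Let the plane be z = a·easting + b·northing + c.
Q−P: 361a + 452b = 434;  R−P: 303a + 45b = 129.
Solving gives a = 0.32125, b = 0.70361.
Then c = 339 − a·92 − b·22 = 293.97.
At (182, 26): z_contact = 58.47 + 18.29 + 293.97 = 370.73 m.
Depth below ground = 486.3 − 370.73 = 115.6 m.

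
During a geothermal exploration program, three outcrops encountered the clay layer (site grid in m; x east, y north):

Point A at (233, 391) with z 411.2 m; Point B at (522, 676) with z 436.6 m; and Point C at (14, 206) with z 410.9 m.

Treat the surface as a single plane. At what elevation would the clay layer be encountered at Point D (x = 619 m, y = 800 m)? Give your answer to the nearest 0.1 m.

462.5 m

Two edge vectors: Point A→Point B = (289, 285, 25.4), Point A→Point C = (-219, -185, -0.3).
Normal n = (Point A→Point B) × (Point A→Point C) = (4613.5, -5475.9, 8950).
So ∂z/∂x = −n_x/n_z = −0.51547 and ∂z/∂y = −n_y/n_z = 0.61183.
Intercept c from Point A: 411.2 + 120.11 − 239.23 = 292.08.
At (619, 800): z = −319.1 + 489.5 + 292.08 = 462.5 m.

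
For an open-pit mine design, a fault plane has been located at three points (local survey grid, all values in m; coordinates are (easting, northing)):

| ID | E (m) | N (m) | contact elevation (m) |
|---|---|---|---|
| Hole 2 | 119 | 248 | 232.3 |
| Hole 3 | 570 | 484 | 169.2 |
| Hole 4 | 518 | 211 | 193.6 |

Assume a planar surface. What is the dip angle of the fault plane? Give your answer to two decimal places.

7.11°

Two edge vectors: Hole 2→Hole 3 = (451, 236, -63.1), Hole 2→Hole 4 = (399, -37, -38.7).
Normal n = (Hole 2→Hole 3) × (Hole 2→Hole 4) = (-11467.9, -7723.2, -110851).
So ∂z/∂E = −n_x/n_z = −0.10345 and ∂z/∂N = −n_y/n_z = −0.06967.
Gradient magnitude |∇z| = √(a² + b²) = √(0.01070 + 0.00485) = 0.12473.
True dip = arctan(0.12473) = 7.11°, dipping toward NE (azimuth ≈ 056°).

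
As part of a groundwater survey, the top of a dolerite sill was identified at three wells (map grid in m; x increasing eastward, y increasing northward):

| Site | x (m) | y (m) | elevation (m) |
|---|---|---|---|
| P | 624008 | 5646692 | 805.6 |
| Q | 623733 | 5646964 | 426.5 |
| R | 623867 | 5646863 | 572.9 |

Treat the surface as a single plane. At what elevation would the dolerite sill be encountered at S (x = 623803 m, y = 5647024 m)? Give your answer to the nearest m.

Let the plane be z = a·x + b·y + c.
Q−P: −275a + 272b = −379.1;  R−P: −141a + 171b = −232.7.
Solving gives a = 0.17660556, b = −1.21519659.
Then c = 805.6 − a·624008 − b·5646692 = 6752443.17.
At (623803, 5647024): z = 110167.1 − 6862244.3 + 6752443.17 = 366.0 m.

366 m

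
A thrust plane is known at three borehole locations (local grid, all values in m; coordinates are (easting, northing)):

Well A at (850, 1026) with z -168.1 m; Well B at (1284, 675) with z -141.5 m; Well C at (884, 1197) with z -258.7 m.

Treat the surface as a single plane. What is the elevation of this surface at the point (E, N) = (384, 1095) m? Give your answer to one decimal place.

-52.9 m

Let the plane be z = a·E + b·N + c.
Well B−Well A: 434a − 351b = 26.6;  Well C−Well A: 34a + 171b = −90.6.
Solving gives a = −0.316339, b = −0.466927.
Then c = -168.1 − a·850 − b·1026 = 579.86.
At (384, 1095): z = −121.5 − 511.3 + 579.86 = -52.9 m.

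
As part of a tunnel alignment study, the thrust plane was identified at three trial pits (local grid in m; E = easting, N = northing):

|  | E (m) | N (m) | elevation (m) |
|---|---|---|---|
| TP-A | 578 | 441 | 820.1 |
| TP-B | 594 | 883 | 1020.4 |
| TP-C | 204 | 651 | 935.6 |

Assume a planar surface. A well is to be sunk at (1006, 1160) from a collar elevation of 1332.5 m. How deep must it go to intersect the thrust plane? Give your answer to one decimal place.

208.0 m

Let the plane be z = a·E + b·N + c.
TP-B−TP-A: 16a + 442b = 200.3;  TP-C−TP-A: −374a + 210b = 115.5.
Solving gives a = −0.053288, b = 0.455096.
Then c = 820.1 − a·578 − b·441 = 650.20.
At (1006, 1160): z_contact = −53.61 + 527.91 + 650.20 = 1124.51 m.
Depth below ground = 1332.5 − 1124.51 = 208.0 m.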